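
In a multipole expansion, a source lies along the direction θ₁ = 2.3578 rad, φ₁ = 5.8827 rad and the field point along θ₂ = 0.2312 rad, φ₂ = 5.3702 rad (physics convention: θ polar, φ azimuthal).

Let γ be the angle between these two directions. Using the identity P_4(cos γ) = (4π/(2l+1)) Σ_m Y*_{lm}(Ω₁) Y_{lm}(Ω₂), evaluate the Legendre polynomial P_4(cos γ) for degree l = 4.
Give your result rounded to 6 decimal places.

Summing Y*_{l m}(θ₁,φ₁)·Y_{l m}(θ₂,φ₂) over m ∈ [−4, 4]; prefactor 4π/(2·4+1) = 1.396263:
  term(m=-4) = (-0.000062, 0.000119)   from Y*(Ω₁)=(-0.003423, -0.109871), Y(Ω₂)=(-0.001065, -0.000596)
  term(m=-3) = (-0.000152, -0.004570)   from Y*(Ω₁)=(-0.112600, 0.290878), Y(Ω₂)=(-0.013487, 0.005744)
  term(m=-2) = (0.021502, 0.035404)   from Y*(Ω₁)=(0.291409, -0.300629), Y(Ω₂)=(-0.024972, 0.095731)
  term(m=-1) = (-0.040397, -0.022729)   from Y*(Ω₁)=(-0.111361, 0.047146), Y(Ω₂)=(0.234345, 0.303319)
  term(m=+0) = (-0.217533, -0.000000)   from Y*(Ω₁)=(-0.342944, -0.000000), Y(Ω₂)=(0.634310, 0.000000)
  term(m=+1) = (-0.040397, 0.022729)   from Y*(Ω₁)=(0.111361, 0.047146), Y(Ω₂)=(-0.234345, 0.303319)
  term(m=+2) = (0.021502, -0.035404)   from Y*(Ω₁)=(0.291409, 0.300629), Y(Ω₂)=(-0.024972, -0.095731)
  term(m=+3) = (-0.000152, 0.004570)   from Y*(Ω₁)=(0.112600, 0.290878), Y(Ω₂)=(0.013487, 0.005744)
  term(m=+4) = (-0.000062, -0.000119)   from Y*(Ω₁)=(-0.003423, 0.109871), Y(Ω₂)=(-0.001065, 0.000596)
Σ over m = (-0.255751, 0.000000); ×(4π/9) → (-0.357095, 0.000000). Real part: -0.357095

-0.357095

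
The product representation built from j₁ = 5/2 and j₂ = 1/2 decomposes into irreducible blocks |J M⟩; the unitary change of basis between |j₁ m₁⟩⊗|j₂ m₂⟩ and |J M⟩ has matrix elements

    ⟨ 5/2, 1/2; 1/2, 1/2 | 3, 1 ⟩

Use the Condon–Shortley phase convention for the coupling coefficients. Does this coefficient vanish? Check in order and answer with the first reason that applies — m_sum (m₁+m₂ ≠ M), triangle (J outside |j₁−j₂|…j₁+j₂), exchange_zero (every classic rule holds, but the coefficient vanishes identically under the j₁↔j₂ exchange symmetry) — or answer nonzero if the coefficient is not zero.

m-sum: m₁+m₂ = 1/2+1/2 = 1, M = 1  ✓
triangle: |j₁−j₂| = 2 ≤ J = 3 ≤ j₁+j₂ = 3  ✓
exchange: j₁≠j₂ or m₁≠m₂ — the exchange symmetry imposes no constraint here
value check: CG = +√(2/3) = +0.816497 ≠ 0

nonzero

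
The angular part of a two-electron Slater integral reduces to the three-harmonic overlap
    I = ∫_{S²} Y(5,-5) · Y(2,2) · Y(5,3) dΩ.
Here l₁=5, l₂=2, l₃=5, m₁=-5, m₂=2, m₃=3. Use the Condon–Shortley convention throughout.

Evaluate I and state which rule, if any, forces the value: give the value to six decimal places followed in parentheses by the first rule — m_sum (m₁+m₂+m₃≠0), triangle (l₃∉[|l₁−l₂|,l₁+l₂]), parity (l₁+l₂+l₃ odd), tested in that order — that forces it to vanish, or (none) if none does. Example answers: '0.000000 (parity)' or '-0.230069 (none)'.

Checks pass: Σm=0; 12 even; l₃=5∈[3,7].
(2·5+1)(2·2+1)(2·5+1) = 605
Δ: 2! 8! 2! / 13! → 1/38610
sum: t=0:+1/2880 t=1:−1/576 t=2:+1/2880 = -1/960
3j²(5 2 5; 0 0 0) = Δ·Π!·Σ² = 10/429  (sign +1)
sum: t=2:+1/161280 = 1/161280
3j²(5 2 5; -5 2 3) = Δ·Π!·Σ² = 1/143  (sign +1)
combine: 4πI² = 605·10/429·1/143 = 50/507
take √, sign +1: I = 0.08858824
No selection rule forces the value: the integral is nonzero (none).

0.088588 (none)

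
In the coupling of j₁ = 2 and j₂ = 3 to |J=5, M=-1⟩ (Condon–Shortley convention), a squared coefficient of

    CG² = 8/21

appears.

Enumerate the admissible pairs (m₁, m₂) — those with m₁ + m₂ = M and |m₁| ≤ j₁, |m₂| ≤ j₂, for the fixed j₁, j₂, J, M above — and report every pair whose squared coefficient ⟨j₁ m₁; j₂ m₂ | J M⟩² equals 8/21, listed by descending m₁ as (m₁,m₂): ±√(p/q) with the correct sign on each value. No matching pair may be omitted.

Admissible pairs with m₁+m₂ = M = -1: (-2,1), (-1,0), (0,-1), (1,-2), (2,-3)
  (m₁,m₂)=(2,-3): CG² = 1/210, CG = +√(1/210)
  (m₁,m₂)=(1,-2): CG² = 4/35, CG = +√(4/35)
  (m₁,m₂)=(0,-1): CG² = 3/7, CG = +√(3/7)
  (m₁,m₂)=(-1,0): CG² = 8/21, CG = +√(8/21)   ← matches the target
  (m₁,m₂)=(-2,1): CG² = 1/14, CG = +√(1/14)
Pairs with CG² = 8/21: (-1,0): +√(8/21)

(-1,0): +√(8/21)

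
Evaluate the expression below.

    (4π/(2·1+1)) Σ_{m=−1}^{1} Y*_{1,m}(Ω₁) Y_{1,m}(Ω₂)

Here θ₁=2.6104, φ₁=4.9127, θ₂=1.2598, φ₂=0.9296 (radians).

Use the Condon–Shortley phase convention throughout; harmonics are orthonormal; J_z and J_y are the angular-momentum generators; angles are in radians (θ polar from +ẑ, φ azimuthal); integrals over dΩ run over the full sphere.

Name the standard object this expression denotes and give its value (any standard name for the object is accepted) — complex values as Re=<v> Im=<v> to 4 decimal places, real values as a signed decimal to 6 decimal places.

This sum is the spherical-harmonic addition theorem: it equals the Legendre polynomial P_l(cos γ) of the angle γ between the two directions.
Summing Y*_{l m}(θ₁,φ₁)·Y_{l m}(θ₂,φ₂) over m ∈ [−1, 1]; prefactor 4π/(2·1+1) = 4.188790:
  m=-1: (0.034823, -0.171515) × (0.196745, -0.263591) = (-0.038358, -0.042924)  (running Σ = (-0.038358, -0.042924))
  m=0: (-0.421275, -0.000000) × (0.149516, 0.000000) = (-0.062987, -0.000000)  (running Σ = (-0.101346, -0.042924))
  m=1: (-0.034823, -0.171515) × (-0.196745, -0.263591) = (-0.038358, 0.042924)  (running Σ = (-0.139704, 0.000000))
Accumulated sum (-0.139704, 0.000000); after 4π/(2l+1) scaling, (-0.585191, 0.000000) ⇒ P_1 = -0.585191

Legendre polynomial (addition theorem), -0.585191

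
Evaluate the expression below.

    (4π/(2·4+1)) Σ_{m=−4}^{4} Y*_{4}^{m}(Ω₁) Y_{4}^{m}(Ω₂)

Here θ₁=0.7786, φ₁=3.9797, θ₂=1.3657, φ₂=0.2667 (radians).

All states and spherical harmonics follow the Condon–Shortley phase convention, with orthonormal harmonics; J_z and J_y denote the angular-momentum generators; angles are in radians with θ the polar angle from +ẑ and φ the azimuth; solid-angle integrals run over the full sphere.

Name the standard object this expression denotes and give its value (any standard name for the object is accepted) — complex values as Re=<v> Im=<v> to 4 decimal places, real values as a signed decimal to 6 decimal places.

Legendre polynomial (addition theorem), -0.174937

This sum is the spherical-harmonic addition theorem: it equals the Legendre polynomial P_l(cos γ) of the angle γ between the two directions.
Addition theorem: P_4(cos γ) = (4π/9) Σ_m Y*_{lm}(Ω₁) Y_{lm}(Ω₂), m = −4…4:
  m=-4: Y*=(-0.105262, -0.022528)  Y=(0.196351, -0.356029)  product (-0.028689, 0.033053)
  m=-3: Y*=(0.249881, -0.181149)  Y=(0.166651, -0.171625)  product (0.010553, -0.073074)
  m=-2: Y*=(-0.044227, 0.417987)  Y=(-0.195939, 0.115701)  product (-0.039695, -0.087017)
  m=-1: Y*=(-0.086629, -0.096279)  Y=(-0.246566, 0.067364)  product (0.027846, 0.017904)
  m=+0: Y*=(-0.340036, -0.000000)  Y=(0.192093, 0.000000)  product (-0.065319, -0.000000)
  m=+1: Y*=(0.086629, -0.096279)  Y=(0.246566, 0.067364)  product (0.027846, -0.017904)
  m=+2: Y*=(-0.044227, -0.417987)  Y=(-0.195939, -0.115701)  product (-0.039695, 0.087017)
  m=+3: Y*=(-0.249881, -0.181149)  Y=(-0.166651, -0.171625)  product (0.010553, 0.073074)
  m=+4: Y*=(-0.105262, 0.022528)  Y=(0.196351, 0.356029)  product (-0.028689, -0.033053)
Σ over m = (-0.125289, -0.000000); ×(4π/9) → (-0.174937, -0.000000). Real part: -0.174937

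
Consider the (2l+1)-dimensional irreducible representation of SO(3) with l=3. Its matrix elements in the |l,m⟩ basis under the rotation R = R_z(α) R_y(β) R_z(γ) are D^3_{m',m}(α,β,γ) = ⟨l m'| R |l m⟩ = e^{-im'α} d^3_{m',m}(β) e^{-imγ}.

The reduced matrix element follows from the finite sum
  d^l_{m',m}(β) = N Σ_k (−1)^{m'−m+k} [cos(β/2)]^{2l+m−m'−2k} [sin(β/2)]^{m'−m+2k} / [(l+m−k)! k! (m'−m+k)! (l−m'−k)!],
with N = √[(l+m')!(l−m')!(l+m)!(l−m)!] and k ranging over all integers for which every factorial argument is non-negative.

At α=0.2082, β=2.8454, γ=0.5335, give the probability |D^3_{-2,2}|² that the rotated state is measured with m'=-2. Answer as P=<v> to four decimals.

P=0.6921

Split into d^3_{-2,2}(β=2.8454) × two z-phases.
Half-angle: c=0.147556, s=0.989054. N=√(1·120·120·1)=120.000000
k: max(0,(2)−(-2))=4 … min(3+(2),3−(-2))=5
  k=4: (−1)^0·120.0000/(24)·0.1476^2·0.9891^4 = +0.104174
  k=5: (−1)^1·120.0000/(120)·0.1476^0·0.9891^6 = -0.936094
d^3_{-2,2}(2.8454) = +0.104174 -0.936094 = -0.831920
|D^3_{-2,2}|² = |d^3_{-2,2}(β)|² = (-0.831920)² = 0.692090 (the z-rotation phases have unit modulus)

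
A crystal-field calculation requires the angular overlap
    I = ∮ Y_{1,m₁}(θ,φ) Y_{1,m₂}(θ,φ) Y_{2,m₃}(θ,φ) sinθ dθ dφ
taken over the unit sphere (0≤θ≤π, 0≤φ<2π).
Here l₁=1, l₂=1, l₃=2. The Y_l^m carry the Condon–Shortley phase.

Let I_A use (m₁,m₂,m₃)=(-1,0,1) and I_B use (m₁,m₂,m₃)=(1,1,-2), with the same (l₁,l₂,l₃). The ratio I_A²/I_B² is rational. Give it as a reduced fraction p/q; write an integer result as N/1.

Shared (l₁,l₂,l₃)=(1,1,2): N and (l;000)² cancel in I_A²/I_B².
A: Δ = 0!·2!·2!/5! = 1/30; Racah Σ t=0..0: t=0:+1/2 = 1/2; ⇒ 3j(1 1 2; -1 0 1)² = 1/10, sgn -1
B: Δ = 0!·2!·2!/5! = 1/30; Racah Σ t=0..0: t=0:+1/4 = 1/4; ⇒ 3j(1 1 2; 1 1 -2)² = 1/5, sgn +1
I_A²/I_B² = (1/10)/(1/5) = 1/2

1/2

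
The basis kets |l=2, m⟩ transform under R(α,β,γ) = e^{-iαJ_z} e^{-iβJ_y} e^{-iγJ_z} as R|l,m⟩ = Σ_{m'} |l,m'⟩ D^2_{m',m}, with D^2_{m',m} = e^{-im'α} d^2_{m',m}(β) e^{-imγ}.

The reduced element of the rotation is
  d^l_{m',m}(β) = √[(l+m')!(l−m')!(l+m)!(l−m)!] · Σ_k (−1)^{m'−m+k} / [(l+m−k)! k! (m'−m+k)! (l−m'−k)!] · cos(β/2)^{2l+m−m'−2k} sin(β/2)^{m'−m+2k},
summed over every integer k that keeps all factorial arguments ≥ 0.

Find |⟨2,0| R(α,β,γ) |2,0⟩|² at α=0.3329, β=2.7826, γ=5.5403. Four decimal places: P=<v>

P=0.6640

First d^2_{0,0}(β=2.7826), then the phase factors e^{-i(0)α} and e^{-i(0)γ}:
With c≡cos(β/2)=0.178534 and s≡sin(β/2)=0.983934, N=[2·2·2·2]^{1/2}=4.000000
k: max(0,(0)−(0))=0 … min(2+(0),2−(0))=2
  k=0: (−1)^0·4.0000/(4)·0.1785^4·0.9839^0 = +0.001016
  k=1: (−1)^1·4.0000/(1)·0.1785^2·0.9839^2 = -0.123434
  k=2: (−1)^2·4.0000/(4)·0.1785^0·0.9839^4 = +0.937267
d^2_{0,0}(2.7826) = +0.001016 -0.123434 +0.937267 = +0.814849
|D^2_{0,0}|² = |d^2_{0,0}(β)|² = (+0.814849)² = 0.663980 (the z-rotation phases have unit modulus)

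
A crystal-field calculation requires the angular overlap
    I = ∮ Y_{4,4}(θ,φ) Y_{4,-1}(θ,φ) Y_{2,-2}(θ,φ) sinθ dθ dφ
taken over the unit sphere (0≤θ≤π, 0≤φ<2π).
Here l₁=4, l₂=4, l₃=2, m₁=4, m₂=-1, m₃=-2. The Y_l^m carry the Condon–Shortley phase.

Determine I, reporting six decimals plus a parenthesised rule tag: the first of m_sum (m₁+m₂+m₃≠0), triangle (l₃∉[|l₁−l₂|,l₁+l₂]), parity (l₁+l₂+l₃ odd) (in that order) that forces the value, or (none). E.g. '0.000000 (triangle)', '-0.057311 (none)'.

0.000000 (m_sum)

4 − 1 − 2 = 1 ≠ 0: azimuthal integral kills it; I = 0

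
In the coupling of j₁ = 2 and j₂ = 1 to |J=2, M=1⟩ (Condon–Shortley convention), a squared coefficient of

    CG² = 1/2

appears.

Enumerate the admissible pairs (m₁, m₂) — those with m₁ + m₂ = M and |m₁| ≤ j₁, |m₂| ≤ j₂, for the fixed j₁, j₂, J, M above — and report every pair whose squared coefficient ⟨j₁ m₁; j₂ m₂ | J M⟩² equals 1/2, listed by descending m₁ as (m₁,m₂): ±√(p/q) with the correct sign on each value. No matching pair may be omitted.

(0,1): −√(1/2)

Admissible pairs with m₁+m₂ = M = 1: (0,1), (1,0), (2,-1)
  (m₁,m₂)=(2,-1): CG² = 1/3, CG = +√(1/3)
  (m₁,m₂)=(1,0): CG² = 1/6, CG = +√(1/6)
  (m₁,m₂)=(0,1): CG² = 1/2, CG = −√(1/2)   ← matches the target
Pairs with CG² = 1/2: (0,1): −√(1/2)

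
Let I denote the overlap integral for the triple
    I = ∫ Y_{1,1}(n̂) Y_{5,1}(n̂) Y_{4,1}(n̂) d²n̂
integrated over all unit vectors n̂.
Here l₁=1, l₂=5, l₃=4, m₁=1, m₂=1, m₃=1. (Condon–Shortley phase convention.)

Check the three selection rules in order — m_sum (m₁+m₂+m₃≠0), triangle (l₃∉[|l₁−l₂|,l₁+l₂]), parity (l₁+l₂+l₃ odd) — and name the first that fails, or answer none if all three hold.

m_sum

Σmᵢ = 3  ✗
l₃∈[|l₁−l₂|,l₁+l₂]=[4,6], have l₃=4
Σlᵢ = 10 ⇒ even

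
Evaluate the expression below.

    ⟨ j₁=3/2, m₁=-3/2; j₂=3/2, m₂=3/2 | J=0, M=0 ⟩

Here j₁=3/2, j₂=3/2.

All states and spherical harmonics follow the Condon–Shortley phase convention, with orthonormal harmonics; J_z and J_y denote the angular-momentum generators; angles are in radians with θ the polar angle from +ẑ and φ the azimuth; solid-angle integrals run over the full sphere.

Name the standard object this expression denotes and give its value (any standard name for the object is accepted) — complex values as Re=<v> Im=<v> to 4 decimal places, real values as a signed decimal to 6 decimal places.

Clebsch–Gordan coefficient, −√(1/4) ≈ -0.500000

This is a Clebsch–Gordan (vector-coupling) coefficient.
√[1·3!0!0!/4! · 0!3!3!0!0!0!] = √(9)
  +(−1)^3/∏(3,0,0,0,0,0)! = -1/6  (running -1/6)
⟨..|..⟩ = √(9)·(-1/6) = -0.500000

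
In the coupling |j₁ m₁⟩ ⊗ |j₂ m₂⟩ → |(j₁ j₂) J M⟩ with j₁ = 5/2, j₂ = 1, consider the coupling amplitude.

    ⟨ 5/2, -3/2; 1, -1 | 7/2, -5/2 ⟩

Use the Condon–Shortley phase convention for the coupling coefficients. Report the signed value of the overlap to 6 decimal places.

+0.845154  (= +√(5/7))

j₁+j₂−J=0  J+j₁−j₂=5  J−j₁+j₂=2  j₁+j₂+J+1=8
(j₁±m₁, j₂±m₂, J±M) = (1,4,0,2,1,6)
P² = 11520/7
sum k=0..0:
  [0] +1/48 = 1/48
S = 1/48
C² = P²·S² = 5/7 ; C = +0.845154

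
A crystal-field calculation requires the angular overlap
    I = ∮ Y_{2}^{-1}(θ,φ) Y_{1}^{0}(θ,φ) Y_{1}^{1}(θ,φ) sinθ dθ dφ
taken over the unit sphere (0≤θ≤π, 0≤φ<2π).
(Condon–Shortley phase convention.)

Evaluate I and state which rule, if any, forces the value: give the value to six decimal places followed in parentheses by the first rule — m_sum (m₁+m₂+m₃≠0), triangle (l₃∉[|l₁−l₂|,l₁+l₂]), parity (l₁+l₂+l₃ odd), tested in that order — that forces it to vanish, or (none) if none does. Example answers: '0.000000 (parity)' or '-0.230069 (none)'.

-0.218510 (none)

m-sum 0 ✓  L=4 even ✓  1≤1≤3 ✓
Π(2lᵢ+1) = 5×3×3 = 45
triangle coeff Δ(2,1,1) = 1/30
Σ_t [1,1]: t=1:−1/1 = -1/1
(3j)²=2/15 [(2 1 1; 0 0 0)], sign=+1
Σ_t [1,1]: t=1:−1/2 = -1/2
(3j)²=1/10 [(2 1 1; -1 0 1)], sign=-1
⇒ 4πI² = 3/5
I = (-1)√(3/5/(4π)) = -0.21850969
No selection rule forces the value: the integral is nonzero (none).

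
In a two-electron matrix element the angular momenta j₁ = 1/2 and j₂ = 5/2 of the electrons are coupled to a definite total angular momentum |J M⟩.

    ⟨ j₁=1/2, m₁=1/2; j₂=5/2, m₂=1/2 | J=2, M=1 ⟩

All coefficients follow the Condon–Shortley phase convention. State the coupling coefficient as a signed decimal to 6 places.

+√(1/3) ≈ +0.577350

√[5·1!0!4!/6! · 1!0!3!2!3!1!] = √(12)
  +(−1)^0/∏(0,1,0,3,0,1)! = 1/6  (running 1/6)
⟨..|..⟩ = √(12)·(1/6) = +0.577350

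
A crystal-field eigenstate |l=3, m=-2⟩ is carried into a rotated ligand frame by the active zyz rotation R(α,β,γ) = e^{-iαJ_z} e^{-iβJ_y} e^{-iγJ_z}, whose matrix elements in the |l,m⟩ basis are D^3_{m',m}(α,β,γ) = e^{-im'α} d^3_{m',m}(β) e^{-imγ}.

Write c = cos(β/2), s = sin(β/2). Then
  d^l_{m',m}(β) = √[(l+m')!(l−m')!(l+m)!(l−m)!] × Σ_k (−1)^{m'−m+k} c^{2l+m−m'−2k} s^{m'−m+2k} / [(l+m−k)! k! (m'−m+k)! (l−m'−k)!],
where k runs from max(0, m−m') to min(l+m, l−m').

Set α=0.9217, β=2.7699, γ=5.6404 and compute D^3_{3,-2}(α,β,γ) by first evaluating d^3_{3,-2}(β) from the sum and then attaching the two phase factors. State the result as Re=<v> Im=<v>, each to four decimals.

Re=0.2550 Im=-0.3274

First d^3_{3,-2}(β=2.7699), then the phase factors e^{-i(3)α} and e^{-i(-2)γ}:
Half-angle: c=0.184778, s=0.982780. N=√(720·1·1·120)=293.938769
Admissible k: 0..0 (factorial args all ≥0)
  k=0: (−1)^5·293.9388/(120)·0.1848^1·0.9828^5 = -0.414962
d^3_{3,-2}(2.7699) = -0.414962
Phases: e^{-i·(3)·0.9217}=-0.929960-0.367661i, e^{-i·(-2)·5.6404}=+0.281374-0.959598i ⇒ D=+0.254983-0.327379i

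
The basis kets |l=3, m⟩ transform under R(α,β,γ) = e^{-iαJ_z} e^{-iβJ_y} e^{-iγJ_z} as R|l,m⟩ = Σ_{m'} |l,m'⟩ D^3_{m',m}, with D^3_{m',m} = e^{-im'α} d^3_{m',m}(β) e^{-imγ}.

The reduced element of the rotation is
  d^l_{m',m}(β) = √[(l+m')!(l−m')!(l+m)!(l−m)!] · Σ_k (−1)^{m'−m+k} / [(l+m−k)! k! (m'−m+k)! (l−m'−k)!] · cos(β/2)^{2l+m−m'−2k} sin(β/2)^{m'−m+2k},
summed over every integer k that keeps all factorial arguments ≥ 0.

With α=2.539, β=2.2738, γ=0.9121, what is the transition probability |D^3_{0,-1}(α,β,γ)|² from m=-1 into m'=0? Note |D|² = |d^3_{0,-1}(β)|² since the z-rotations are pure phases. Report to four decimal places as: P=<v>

P=0.1296

D^3_{0,-1}(2.5390,2.2738,0.9121) = e^{-i·0·2.5390}·d^3_{0,-1}(2.2738)·e^{-i·-1·0.9121}. Compute d first:
Half-angle: c=0.420409, s=0.907335. N=√(6·6·2·24)=41.569219
Admissible k: 0..2 (factorial args all ≥0)
  k=0: (−1)^1·41.5692/(12)·0.4204^5·0.9073^1 = -0.041278
  k=1: (−1)^2·41.5692/(4)·0.4204^3·0.9073^3 = +0.576808
  k=2: (−1)^3·41.5692/(12)·0.4204^1·0.9073^5 = -0.895571
d^3_{0,-1}(2.2738) = -0.041278 +0.576808 -0.895571 = -0.360042
|D^3_{0,-1}|² = |d^3_{0,-1}(β)|² = (-0.360042)² = 0.129630 (the z-rotation phases have unit modulus)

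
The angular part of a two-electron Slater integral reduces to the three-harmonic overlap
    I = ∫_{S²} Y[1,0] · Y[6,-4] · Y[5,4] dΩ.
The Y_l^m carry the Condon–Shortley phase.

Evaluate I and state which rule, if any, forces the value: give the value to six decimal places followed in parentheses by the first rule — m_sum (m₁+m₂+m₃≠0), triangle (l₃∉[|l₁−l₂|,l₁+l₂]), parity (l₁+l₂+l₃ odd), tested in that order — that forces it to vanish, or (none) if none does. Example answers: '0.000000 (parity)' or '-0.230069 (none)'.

Checks pass: Σm=0; 12 even; l₃=5∈[5,7].
(2·1+1)(2·6+1)(2·5+1) = 429
Δ: 2! 0! 10! / 13! → 1/858
sum: t=1:−1/14400 = -1/14400
3j²(1 6 5; 0 0 0) = Δ·Π!·Σ² = 6/143  (sign +1)
sum: t=1:−1/362880 = -1/362880
3j²(1 6 5; 0 -4 4) = Δ·Π!·Σ² = 10/429  (sign +1)
combine: 4πI² = 429·6/143·10/429 = 60/143
take √, sign +1: I = 0.18272698
No selection rule forces the value: the integral is nonzero (none).

0.182727 (none)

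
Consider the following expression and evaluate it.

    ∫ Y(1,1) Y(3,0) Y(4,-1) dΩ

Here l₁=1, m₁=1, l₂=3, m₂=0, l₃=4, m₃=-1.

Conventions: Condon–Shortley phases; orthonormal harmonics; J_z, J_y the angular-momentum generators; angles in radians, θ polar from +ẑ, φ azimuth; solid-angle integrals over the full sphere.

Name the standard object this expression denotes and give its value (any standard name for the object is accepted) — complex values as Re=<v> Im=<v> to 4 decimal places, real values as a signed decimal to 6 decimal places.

This is a Gaunt coefficient — the integral of a triple product of spherical harmonics over the sphere.
m-sum 0 ✓  L=8 even ✓  2≤4≤4 ✓
Π(2lᵢ+1) = 3×7×9 = 189
triangle coeff Δ(1,3,4) = 1/252
Σ_t [0,0]: t=0:+1/36 = 1/36
(3j)²=4/63 [(1 3 4; 0 0 0)], sign=+1
Σ_t [0,0]: t=0:+1/72 = 1/72
(3j)²=5/126 [(1 3 4; 1 0 -1)], sign=-1
⇒ 4πI² = 10/21
I = (-1)√(10/21/(4π)) = -0.19466390

Gaunt coefficient, -0.194664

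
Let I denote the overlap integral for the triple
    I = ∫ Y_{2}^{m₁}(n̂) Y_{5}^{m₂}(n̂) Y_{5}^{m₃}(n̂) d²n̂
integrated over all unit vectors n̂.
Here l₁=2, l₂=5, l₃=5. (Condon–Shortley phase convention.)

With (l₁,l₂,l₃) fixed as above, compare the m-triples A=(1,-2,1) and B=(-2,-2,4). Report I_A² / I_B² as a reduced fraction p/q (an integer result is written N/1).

7/12

l's match ⇒ only the (l;m) 3-j factors differ between A and B.
A: triangle coeff Δ(2,5,5) = 1/38610; Σ_t [0,1]: t=0:+1/1440 t=1:−1/2880 = 1/2880; (3j)²=7/715 [(2 5 5; 1 -2 1)], sign=+1
B: triangle coeff Δ(2,5,5) = 1/38610; Σ_t [2,2]: t=2:+1/20160 = 1/20160; (3j)²=12/715 [(2 5 5; -2 -2 4)], sign=-1
I_A²/I_B² = (7/715)/(12/715) = 7/12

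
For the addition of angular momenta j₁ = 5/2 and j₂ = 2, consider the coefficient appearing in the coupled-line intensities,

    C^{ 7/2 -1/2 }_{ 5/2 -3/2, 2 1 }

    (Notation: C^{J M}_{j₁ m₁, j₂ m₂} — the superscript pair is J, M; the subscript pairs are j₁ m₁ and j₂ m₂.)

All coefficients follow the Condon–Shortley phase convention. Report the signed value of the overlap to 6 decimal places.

-0.619780  (= −√(121/315))

√[8·1!4!3!/9! · 1!4!3!1!3!4!] = √(2304/35)
  +(−1)^0/∏(0,1,4,3,0,0)! = 1/144  (running 1/144)
  +(−1)^1/∏(1,0,3,2,1,1)! = -1/12  (running -11/144)
⟨..|..⟩ = √(2304/35)·(-11/144) = -0.619780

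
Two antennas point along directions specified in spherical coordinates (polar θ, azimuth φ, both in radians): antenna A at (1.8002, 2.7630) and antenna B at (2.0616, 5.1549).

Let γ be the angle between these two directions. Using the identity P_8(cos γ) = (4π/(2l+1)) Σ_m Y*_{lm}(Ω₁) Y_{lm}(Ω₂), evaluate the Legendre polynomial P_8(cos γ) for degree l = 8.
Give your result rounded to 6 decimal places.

-0.012194

Term-by-term m-sum for l=8 (normalisation 4π/17 = 0.739198):
  term(m=-8) = +0.075459-0.022160i   from Y*(Ω₁)=-0.414155-0.046937i, Y(Ω₂)=-0.173901+0.073216i
  term(m=-7) = -0.080124+0.135053i   from Y*(Ω₁)=-0.343246-0.183721i, Y(Ω₂)=+0.017748-0.402958i
  term(m=-6) = +0.006326+0.029076i   from Y*(Ω₁)=+0.046437+0.055047i, Y(Ω₂)=+0.365235+0.193185i
  term(m=-5) = -0.020110-0.013962i   from Y*(Ω₁)=+0.114040+0.341646i, Y(Ω₂)=-0.054448+0.040688i
  term(m=-4) = -0.016492+0.002372i   from Y*(Ω₁)=-0.002928+0.051828i, Y(Ω₂)=+0.063528+0.314607i
  term(m=-3) = -0.048695+0.060429i   from Y*(Ω₁)=+0.136031-0.292723i, Y(Ω₂)=-0.233350-0.057912i
  term(m=-2) = +0.001584+0.022146i   from Y*(Ω₁)=+0.076430-0.072235i, Y(Ω₂)=-0.133699+0.163395i
  term(m=-1) = +0.063460+0.059082i   from Y*(Ω₁)=-0.280324+0.111508i, Y(Ω₂)=-0.123068-0.259719i
  term(m=+0) = +0.020687+0.000000i   from Y*(Ω₁)=-0.120298-0.000000i, Y(Ω₂)=-0.171969+0.000000i
  term(m=+1) = +0.063460-0.059082i   from Y*(Ω₁)=+0.280324+0.111508i, Y(Ω₂)=+0.123068-0.259719i
  term(m=+2) = +0.001584-0.022146i   from Y*(Ω₁)=+0.076430+0.072235i, Y(Ω₂)=-0.133699-0.163395i
  term(m=+3) = -0.048695-0.060429i   from Y*(Ω₁)=-0.136031-0.292723i, Y(Ω₂)=+0.233350-0.057912i
  term(m=+4) = -0.016492-0.002372i   from Y*(Ω₁)=-0.002928-0.051828i, Y(Ω₂)=+0.063528-0.314607i
  term(m=+5) = -0.020110+0.013962i   from Y*(Ω₁)=-0.114040+0.341646i, Y(Ω₂)=+0.054448+0.040688i
  term(m=+6) = +0.006326-0.029076i   from Y*(Ω₁)=+0.046437-0.055047i, Y(Ω₂)=+0.365235-0.193185i
  term(m=+7) = -0.080124-0.135053i   from Y*(Ω₁)=+0.343246-0.183721i, Y(Ω₂)=-0.017748-0.402958i
  term(m=+8) = +0.075459+0.022160i   from Y*(Ω₁)=-0.414155+0.046937i, Y(Ω₂)=-0.173901-0.073216i
Total Σ_m = -0.016497-0.000000i. Multiply by 0.739198: -0.012194-0.000000i. P_8(cos γ) = -0.012194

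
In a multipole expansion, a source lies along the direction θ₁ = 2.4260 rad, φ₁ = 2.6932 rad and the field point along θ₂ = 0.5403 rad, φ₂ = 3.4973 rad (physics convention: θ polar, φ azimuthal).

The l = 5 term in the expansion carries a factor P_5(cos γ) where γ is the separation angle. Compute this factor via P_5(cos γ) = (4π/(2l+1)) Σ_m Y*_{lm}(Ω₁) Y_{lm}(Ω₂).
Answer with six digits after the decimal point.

Term-by-term m-sum for l=5 (normalisation 4π/11 = 1.142397):
  term(m=-5) = (-0.000602, 0.000726)   from Y*(Ω₁)=(0.035083, 0.044176), Y(Ω₂)=(0.003448, 0.016356)
  term(m=-4) = (0.018033, -0.001352)   from Y*(Ω₁)=(0.045339, 0.200142), Y(Ω₂)=(0.012992, -0.087159)
  term(m=-3) = (-0.079515, -0.071058)   from Y*(Ω₁)=(-0.090174, 0.392870), Y(Ω₂)=(-0.127688, 0.231703)
  term(m=-2) = (0.006768, 0.180861)   from Y*(Ω₁)=(-0.243522, 0.304858), Y(Ω₂)=(0.351342, -0.302854)
  term(m=-1) = (-0.007985, 0.008289)   from Y*(Ω₁)=(0.030539, -0.014692), Y(Ω₂)=(-0.318368, 0.118277)
  term(m=+0) = (-0.094424, 0.000000)   from Y*(Ω₁)=(0.391186, -0.000000), Y(Ω₂)=(-0.241379, 0.000000)
  term(m=+1) = (-0.007985, -0.008289)   from Y*(Ω₁)=(-0.030539, -0.014692), Y(Ω₂)=(0.318368, 0.118277)
  term(m=+2) = (0.006768, -0.180861)   from Y*(Ω₁)=(-0.243522, -0.304858), Y(Ω₂)=(0.351342, 0.302854)
  term(m=+3) = (-0.079515, 0.071058)   from Y*(Ω₁)=(0.090174, 0.392870), Y(Ω₂)=(0.127688, 0.231703)
  term(m=+4) = (0.018033, 0.001352)   from Y*(Ω₁)=(0.045339, -0.200142), Y(Ω₂)=(0.012992, 0.087159)
  term(m=+5) = (-0.000602, -0.000726)   from Y*(Ω₁)=(-0.035083, 0.044176), Y(Ω₂)=(-0.003448, 0.016356)
Total Σ_m = (-0.221025, -0.000000). Multiply by 1.142397: (-0.252498, -0.000000). P_5(cos γ) = -0.252498

-0.252498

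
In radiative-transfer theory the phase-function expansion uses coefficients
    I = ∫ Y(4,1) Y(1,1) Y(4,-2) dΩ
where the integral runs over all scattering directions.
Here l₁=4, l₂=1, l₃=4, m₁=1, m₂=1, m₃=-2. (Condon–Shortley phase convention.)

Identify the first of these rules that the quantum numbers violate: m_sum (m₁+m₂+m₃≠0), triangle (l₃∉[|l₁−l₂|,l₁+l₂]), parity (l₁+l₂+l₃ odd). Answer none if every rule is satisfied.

parity

Σmᵢ = 0  ✓
l₃∈[|l₁−l₂|,l₁+l₂]=[3,5], have l₃=4  ✓
Σlᵢ = 9 ⇒ odd  ✗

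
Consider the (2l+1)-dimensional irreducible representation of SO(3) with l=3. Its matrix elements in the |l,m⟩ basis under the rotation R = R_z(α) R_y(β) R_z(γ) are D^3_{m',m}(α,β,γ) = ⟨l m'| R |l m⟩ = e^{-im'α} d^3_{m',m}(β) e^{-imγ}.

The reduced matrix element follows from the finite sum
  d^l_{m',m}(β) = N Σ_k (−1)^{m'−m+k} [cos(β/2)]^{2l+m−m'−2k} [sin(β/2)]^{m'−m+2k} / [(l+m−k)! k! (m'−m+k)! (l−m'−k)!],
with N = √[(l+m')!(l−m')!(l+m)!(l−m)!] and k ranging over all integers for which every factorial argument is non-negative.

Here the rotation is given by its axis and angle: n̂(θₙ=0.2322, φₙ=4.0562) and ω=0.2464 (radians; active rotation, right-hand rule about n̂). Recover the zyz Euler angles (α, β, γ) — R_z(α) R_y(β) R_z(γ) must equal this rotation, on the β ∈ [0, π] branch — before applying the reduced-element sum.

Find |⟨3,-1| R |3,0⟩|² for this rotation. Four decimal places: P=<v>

Axis–angle → zyz. n̂ = (sinθₙcosφₙ, sinθₙsinφₙ, cosθₙ) = (-0.140396, -0.182329, +0.973162), ω = 0.2464.
R = I cosω + sinω [n̂]ₓ + (1−cosω) n̂n̂ᵀ gives
  R = [+0.970392, -0.236595, -0.048599; +0.238141, +0.970801, +0.028885; +0.040346, -0.039604, +0.998401]
β = atan2(√(R₁₃²+R₂₃²), R₃₃) = 0.056566; α = atan2(R₂₃, R₁₃) mod 2π = 2.605329; γ = atan2(R₃₂, −R₃₁) mod 2π = 3.917707
Split into d^3_{-1,0}(β=0.0566) × two z-phases.
With c≡cos(β/2)=0.999600 and s≡sin(β/2)=0.028279, N=[2·24·6·6]^{1/2}=41.569219
The bounds max(0,m−m')=1 and min(l+m,l−m')=3 give 3 terms
  k=1: (−1)^0·41.5692/(12)·0.9996^5·0.0283^1 = +0.097766
  k=2: (−1)^1·41.5692/(4)·0.9996^3·0.0283^3 = -0.000235
  k=3: (−1)^2·41.5692/(12)·0.9996^1·0.0283^5 = +0.000000
d^3_{-1,0}(0.0566) = +0.097766 -0.000235 +0.000000 = +0.097531
|D^3_{-1,0}|² = |d^3_{-1,0}(β)|² = (+0.097531)² = 0.009512 (the z-rotation phases have unit modulus)

P=0.0095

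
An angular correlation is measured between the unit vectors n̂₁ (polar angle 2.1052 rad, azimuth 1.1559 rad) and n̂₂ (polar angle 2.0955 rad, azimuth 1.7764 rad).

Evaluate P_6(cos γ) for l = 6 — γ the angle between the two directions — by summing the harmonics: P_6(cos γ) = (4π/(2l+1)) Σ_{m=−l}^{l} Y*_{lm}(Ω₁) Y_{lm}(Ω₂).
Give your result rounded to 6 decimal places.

Expand P_6 via completeness: Σ_{m} conj(Y_{6,m}) at Ω₁ times Y_{6,m} at Ω₂ —
  m=-6: Y*=0.15595 + 0.11910j  Y=-0.06716 + 0.19159j  product -0.03329 + 0.02188j
  m=-5: Y*=-0.35234 + 0.19417j  Y=0.34857 + 0.21026j  product -0.16364 - 0.00640j
  m=-4: Y*=-0.03216 - 0.36128j  Y=0.23980 - 0.25825j  product -0.10101 - 0.07833j
  m=-3: Y*=-0.02933 - 0.00992j  Y=0.02930 + 0.04132j  product -0.00045 - 0.00150j
  m=-2: Y*=0.23588 - 0.25781j  Y=0.32177 - 0.14031j  product 0.03972 - 0.11605j
  m=-1: Y*=0.04088 + 0.09282j  Y=-0.01642 - 0.07875j  product 0.00664 - 0.00474j
  m=+0: Y*=0.32249 + 0.00000j  Y=0.32820 + 0.00000j  product 0.10584 + 0.00000j
  m=+1: Y*=-0.04088 + 0.09282j  Y=0.01642 - 0.07875j  product 0.00664 + 0.00474j
  m=+2: Y*=0.23588 + 0.25781j  Y=0.32177 + 0.14031j  product 0.03972 + 0.11605j
  m=+3: Y*=0.02933 - 0.00992j  Y=-0.02930 + 0.04132j  product -0.00045 + 0.00150j
  m=+4: Y*=-0.03216 + 0.36128j  Y=0.23980 + 0.25825j  product -0.10101 + 0.07833j
  m=+5: Y*=0.35234 + 0.19417j  Y=-0.34857 + 0.21026j  product -0.16364 + 0.00640j
  m=+6: Y*=0.15595 - 0.11910j  Y=-0.06716 - 0.19159j  product -0.03329 - 0.02188j
Σ over m = -0.39823 + 0.00000j; ×(4π/13) → -0.38494 + 0.00000j. Real part: -0.384943

-0.384943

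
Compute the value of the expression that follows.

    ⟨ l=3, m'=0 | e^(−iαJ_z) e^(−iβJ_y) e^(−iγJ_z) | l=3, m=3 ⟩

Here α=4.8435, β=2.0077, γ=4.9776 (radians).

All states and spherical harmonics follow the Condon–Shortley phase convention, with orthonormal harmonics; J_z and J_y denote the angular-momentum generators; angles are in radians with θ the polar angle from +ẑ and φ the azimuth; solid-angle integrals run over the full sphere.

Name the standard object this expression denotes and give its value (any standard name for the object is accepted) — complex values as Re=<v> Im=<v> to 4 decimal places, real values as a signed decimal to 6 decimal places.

This is a Wigner D-matrix element — the rotation-matrix element ⟨l m'| R(α,β,γ) |l m⟩ in the angular-momentum basis.
Split into d^3_{0,3}(β=2.0077) × two z-phases.
c=cos(2.007700/2)=0.537059, s=sin(2.007700/2)=0.843545; N=√[6·6·720·1]=160.996894
k∈{3} keeps every argument non-negative
  k=3: (−1)^0·160.9969/(36)·0.5371^3·0.8435^3 = +0.415819
d^3_{0,3}(2.0077) = +0.415819
Phases: e^{-i·(0)·4.8435}=+1.000000+0.000000i, e^{-i·(3)·4.9776}=-0.714307-0.699833i ⇒ D=-0.297023-0.291004i

Wigner D-matrix element, Re=-0.2970 Im=-0.2910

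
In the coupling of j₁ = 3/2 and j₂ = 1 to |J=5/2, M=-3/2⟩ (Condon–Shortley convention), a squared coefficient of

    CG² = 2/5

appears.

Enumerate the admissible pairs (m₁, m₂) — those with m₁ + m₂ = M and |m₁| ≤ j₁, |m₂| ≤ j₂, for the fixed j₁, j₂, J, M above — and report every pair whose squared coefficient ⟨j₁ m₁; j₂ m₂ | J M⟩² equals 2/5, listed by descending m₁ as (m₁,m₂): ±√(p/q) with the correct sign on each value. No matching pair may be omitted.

(-3/2,0): +√(2/5)

Admissible pairs with m₁+m₂ = M = -3/2: (-3/2,0), (-1/2,-1)
  (m₁,m₂)=(-1/2,-1): CG² = 3/5, CG = +√(3/5)
  (m₁,m₂)=(-3/2,0): CG² = 2/5, CG = +√(2/5)   ← matches the target
Pairs with CG² = 2/5: (-3/2,0): +√(2/5)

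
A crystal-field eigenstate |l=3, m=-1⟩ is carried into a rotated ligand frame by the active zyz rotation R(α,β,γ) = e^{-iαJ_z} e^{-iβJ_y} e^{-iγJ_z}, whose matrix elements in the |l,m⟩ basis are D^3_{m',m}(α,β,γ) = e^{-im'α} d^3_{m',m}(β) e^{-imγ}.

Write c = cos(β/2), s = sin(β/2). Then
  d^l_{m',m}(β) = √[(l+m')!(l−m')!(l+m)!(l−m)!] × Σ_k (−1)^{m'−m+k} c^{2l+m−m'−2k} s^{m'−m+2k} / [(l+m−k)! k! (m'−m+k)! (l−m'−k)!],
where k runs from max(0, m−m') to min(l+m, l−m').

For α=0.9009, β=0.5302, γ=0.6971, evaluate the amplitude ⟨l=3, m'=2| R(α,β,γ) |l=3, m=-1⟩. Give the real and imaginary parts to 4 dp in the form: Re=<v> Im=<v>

Re=-0.0443 Im=0.0880

Split into d^3_{2,-1}(β=0.5302) × two z-phases.
With c≡cos(β/2)=0.965066 and s≡sin(β/2)=0.262006, N=[120·1·2·24]^{1/2}=75.894664
The bounds max(0,m−m')=0 and min(l+m,l−m')=1 give 2 terms
  k=0: (−1)^3·75.8947/(12)·0.9651^3·0.2620^3 = -0.102243
  k=1: (−1)^4·75.8947/(24)·0.9651^1·0.2620^5 = +0.003768
d^3_{2,-1}(0.5302) = -0.102243 +0.003768 = -0.098475
Phases: e^{-i·(2)·0.9009}=-0.228955-0.973437i, e^{-i·(-1)·0.6971}=+0.766707+0.641997i ⇒ D=-0.044255+0.087971i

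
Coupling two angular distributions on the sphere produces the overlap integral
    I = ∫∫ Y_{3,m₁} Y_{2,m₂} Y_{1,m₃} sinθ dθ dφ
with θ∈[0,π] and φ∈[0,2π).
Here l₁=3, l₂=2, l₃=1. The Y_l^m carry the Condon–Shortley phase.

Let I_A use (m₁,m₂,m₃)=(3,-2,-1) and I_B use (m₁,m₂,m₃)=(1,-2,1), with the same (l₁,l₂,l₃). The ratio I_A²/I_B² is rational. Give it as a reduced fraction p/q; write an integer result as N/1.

Same 3,2,1: normalisation and zero-m 3j drop out of the ratio.
A: Δ: 4! 2! 0! / 7! → 1/105; sum: t=0:+1/48 = 1/48; 3j²(3 2 1; 3 -2 -1) = Δ·Π!·Σ² = 1/7  (sign +1)
B: Δ: 4! 2! 0! / 7! → 1/105; sum: t=0:+1/48 = 1/48; 3j²(3 2 1; 1 -2 1) = Δ·Π!·Σ² = 1/105  (sign +1)
I_A²/I_B² = (1/7)/(1/105) = 15/1

15/1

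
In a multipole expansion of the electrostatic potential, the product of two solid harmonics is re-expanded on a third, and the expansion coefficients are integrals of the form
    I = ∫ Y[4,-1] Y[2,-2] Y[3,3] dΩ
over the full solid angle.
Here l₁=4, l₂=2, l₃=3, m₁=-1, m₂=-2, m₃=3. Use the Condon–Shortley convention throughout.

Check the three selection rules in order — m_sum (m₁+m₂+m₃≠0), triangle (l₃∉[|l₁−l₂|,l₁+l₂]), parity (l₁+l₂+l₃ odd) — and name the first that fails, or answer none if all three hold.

Σmᵢ = 0  ✓
l₃∈[|l₁−l₂|,l₁+l₂]=[2,6], have l₃=3  ✓
Σlᵢ = 9 ⇒ odd  ✗

parity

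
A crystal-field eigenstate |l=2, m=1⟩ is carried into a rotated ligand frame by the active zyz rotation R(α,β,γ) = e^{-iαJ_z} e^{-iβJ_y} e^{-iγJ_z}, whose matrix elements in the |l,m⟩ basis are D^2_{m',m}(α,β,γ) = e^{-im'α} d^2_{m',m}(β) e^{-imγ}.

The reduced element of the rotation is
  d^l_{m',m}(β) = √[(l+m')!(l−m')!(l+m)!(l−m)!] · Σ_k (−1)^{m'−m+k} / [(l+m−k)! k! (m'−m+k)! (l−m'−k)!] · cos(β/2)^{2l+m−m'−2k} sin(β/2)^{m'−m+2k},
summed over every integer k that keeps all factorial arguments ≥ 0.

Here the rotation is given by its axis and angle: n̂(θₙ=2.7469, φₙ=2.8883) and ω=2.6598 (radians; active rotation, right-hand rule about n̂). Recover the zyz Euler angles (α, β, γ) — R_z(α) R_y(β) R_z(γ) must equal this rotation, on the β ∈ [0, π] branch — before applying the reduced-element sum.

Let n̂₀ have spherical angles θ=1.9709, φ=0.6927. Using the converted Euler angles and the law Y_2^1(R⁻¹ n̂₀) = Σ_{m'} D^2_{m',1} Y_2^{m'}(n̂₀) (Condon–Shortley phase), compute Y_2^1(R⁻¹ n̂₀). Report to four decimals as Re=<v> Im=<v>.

Axis–angle → zyz. n̂ = (sinθₙcosφₙ, sinθₙsinφₙ, cosθₙ) = (-0.372255, +0.096359, -0.923115), ω = 2.6598.
R = I cosω + sinω [n̂]ₓ + (1−cosω) n̂n̂ᵀ gives
  R = [-0.624792, +0.360085, +0.692801; -0.495399, -0.868652, +0.004716; +0.603502, -0.340267, +0.721113]
β = atan2(√(R₁₃²+R₂₃²), R₃₃) = 0.765388; α = atan2(R₂₃, R₁₃) mod 2π = 0.006807; γ = atan2(R₃₂, −R₃₁) mod 2π = 3.654985
Need the full column D^2_{m',1} for m'=−2..2 at α=0.0068, β=0.7654, γ=3.6550.
cos(β/2)=0.927662, sin(β/2)=0.373421
d^2_{-2,1}: single k=3 term ⇒ +0.096609;  D = -0.084792+0.046298i
d^2_{-1,1}: k∈[2..3] ⇒ +0.359997 -0.019444 = +0.340552;  D = -0.297781+0.165234i
d^2_{0,1}: k∈[1..2] ⇒ +0.730203 -0.118321 = +0.611882;  D = -0.533000+0.300517i
d^2_{1,1}: k∈[0..1] ⇒ +0.740558 -0.359997 = +0.380561;  D = -0.330220+0.189159i
d^2_{2,1}: single k=0 term ⇒ -0.596208;  D = +0.515313-0.299862i
Y_2^{m'}(θ=1.9709,φ=0.6927) and Σ D·Y over m':
  (-0.0848+0.0463i)·(+0.0604-0.3221i)  (-0.2978+0.1652i)·(-0.2133+0.1770i)  (-0.5330+0.3005i)·(-0.1718+0.0000i)  (-0.3302+0.1892i)·(+0.2133+0.1770i)  (+0.5153-0.2999i)·(+0.0604+0.3221i)
Y_2^1(R⁻¹ n̂) = +0.159431+0.020260i

Re=0.1594 Im=0.0203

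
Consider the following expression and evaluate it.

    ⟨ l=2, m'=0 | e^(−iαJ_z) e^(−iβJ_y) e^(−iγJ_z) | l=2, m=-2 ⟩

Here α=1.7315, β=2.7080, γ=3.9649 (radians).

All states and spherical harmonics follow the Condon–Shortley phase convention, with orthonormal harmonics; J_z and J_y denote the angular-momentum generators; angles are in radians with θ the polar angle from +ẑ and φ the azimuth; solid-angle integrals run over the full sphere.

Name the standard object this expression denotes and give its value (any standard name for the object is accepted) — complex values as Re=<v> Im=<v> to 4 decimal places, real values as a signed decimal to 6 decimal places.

This is a Wigner D-matrix element — the rotation-matrix element ⟨l m'| R(α,β,γ) |l m⟩ in the angular-momentum basis.
Split into d^2_{0,-2}(β=2.7080) × two z-phases.
With c≡cos(β/2)=0.215102 and s≡sin(β/2)=0.976592, N=[2·2·1·24]^{1/2}=9.797959
The bounds max(0,m−m')=0 and min(l+m,l−m')=0 give 1 term
  k=0: (−1)^2·9.7980/(4)·0.2151^2·0.9766^2 = +0.108091
d^2_{0,-2}(2.7080) = +0.108091
Phases: e^{-i·(0)·1.7315}=+1.000000+0.000000i, e^{-i·(-2)·3.9649}=-0.075746+0.997127i ⇒ D=-0.008187+0.107781i

Wigner D-matrix element, Re=-0.0082 Im=0.1078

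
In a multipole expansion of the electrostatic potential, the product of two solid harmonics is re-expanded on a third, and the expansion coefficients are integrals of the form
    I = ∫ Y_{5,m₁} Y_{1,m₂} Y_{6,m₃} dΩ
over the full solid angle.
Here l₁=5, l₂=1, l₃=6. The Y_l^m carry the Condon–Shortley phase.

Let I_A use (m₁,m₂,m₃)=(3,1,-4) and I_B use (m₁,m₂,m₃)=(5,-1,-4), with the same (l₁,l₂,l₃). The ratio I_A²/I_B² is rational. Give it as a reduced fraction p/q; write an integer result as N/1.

Same 5,1,6: normalisation and zero-m 3j drop out of the ratio.
A: Δ: 0! 10! 2! / 13! → 1/858; sum: t=0:+1/161280 = 1/161280; 3j²(5 1 6; 3 1 -4) = Δ·Π!·Σ² = 15/286  (sign +1)
B: Δ: 0! 10! 2! / 13! → 1/858; sum: t=0:+1/7257600 = 1/7257600; 3j²(5 1 6; 5 -1 -4) = Δ·Π!·Σ² = 1/858  (sign +1)
I_A²/I_B² = (15/286)/(1/858) = 45/1

45/1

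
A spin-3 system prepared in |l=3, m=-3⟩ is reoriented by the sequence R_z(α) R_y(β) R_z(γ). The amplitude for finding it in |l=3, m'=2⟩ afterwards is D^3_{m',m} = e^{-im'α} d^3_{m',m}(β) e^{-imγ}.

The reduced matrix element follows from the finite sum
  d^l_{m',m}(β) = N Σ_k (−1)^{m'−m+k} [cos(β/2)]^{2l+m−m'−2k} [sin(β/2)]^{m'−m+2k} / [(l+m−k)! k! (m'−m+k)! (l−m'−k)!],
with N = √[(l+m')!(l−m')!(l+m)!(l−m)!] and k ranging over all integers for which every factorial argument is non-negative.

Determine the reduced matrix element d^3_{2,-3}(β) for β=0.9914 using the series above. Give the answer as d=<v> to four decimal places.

d=-0.0525

d^3_{2,-3}(β=0.9914) via the finite sum:
Half-angle: c=0.879636, s=0.475648. N=√(120·1·1·720)=293.938769
The bounds max(0,m−m')=0 and min(l+m,l−m')=0 give 1 term
  k=0: (−1)^5·293.9388/(120)·0.8796^1·0.4756^5 = -0.052457
d^3_{2,-3}(0.9914) = -0.052457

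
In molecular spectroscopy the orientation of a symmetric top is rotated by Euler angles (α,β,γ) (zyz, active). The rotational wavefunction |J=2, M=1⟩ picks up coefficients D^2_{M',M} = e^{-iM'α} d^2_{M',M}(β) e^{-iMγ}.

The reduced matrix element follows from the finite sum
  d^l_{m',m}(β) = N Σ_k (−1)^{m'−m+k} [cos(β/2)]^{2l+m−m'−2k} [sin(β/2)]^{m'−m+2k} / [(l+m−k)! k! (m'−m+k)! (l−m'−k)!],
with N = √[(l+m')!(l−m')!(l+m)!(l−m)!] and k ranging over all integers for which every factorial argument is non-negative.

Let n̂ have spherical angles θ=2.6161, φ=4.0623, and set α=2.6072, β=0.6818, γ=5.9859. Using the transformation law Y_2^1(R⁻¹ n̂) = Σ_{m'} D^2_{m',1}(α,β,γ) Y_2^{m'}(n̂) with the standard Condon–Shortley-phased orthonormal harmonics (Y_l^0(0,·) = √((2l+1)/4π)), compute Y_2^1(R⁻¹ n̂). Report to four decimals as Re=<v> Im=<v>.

Re=0.2053 Im=0.3186

Need the full column D^2_{m',1} for m'=−2..2 at α=2.6072, β=0.6818, γ=5.9859.
cos(β/2)=0.942454, sin(β/2)=0.334335
d^2_{-2,1}: single k=3 term ⇒ +0.070443;  D = +0.050498-0.049114i
d^2_{-1,1}: k∈[2..3] ⇒ +0.297856 -0.012495 = +0.285361;  D = -0.277377+0.067029i
d^2_{0,1}: k∈[1..2] ⇒ +0.685549 -0.086275 = +0.599275;  D = +0.572988+0.175543i
d^2_{1,1}: k∈[0..1] ⇒ +0.788934 -0.297856 = +0.491078;  D = -0.330808-0.362938i
d^2_{2,1}: single k=0 term ⇒ -0.559749;  D = -0.113796-0.548059i
Y_2^{m'}(θ=2.6161,φ=4.0623) and Σ D·Y over m':
  (+0.0505-0.0491i)·(-0.0260-0.0937i)  (-0.2774+0.0670i)·(+0.2029-0.2669i)  (+0.5730+0.1755i)·(+0.3927+0.0000i)  (-0.3308-0.3629i)·(-0.2029-0.2669i)  (-0.1138-0.5481i)·(-0.0260+0.0937i)
Y_2^1(R⁻¹ n̂) = +0.205255+0.318615i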